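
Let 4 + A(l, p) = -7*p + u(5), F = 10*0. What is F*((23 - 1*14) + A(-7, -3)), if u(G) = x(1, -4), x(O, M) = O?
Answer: 0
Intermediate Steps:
F = 0
u(G) = 1
A(l, p) = -3 - 7*p (A(l, p) = -4 + (-7*p + 1) = -4 + (1 - 7*p) = -3 - 7*p)
F*((23 - 1*14) + A(-7, -3)) = 0*((23 - 1*14) + (-3 - 7*(-3))) = 0*((23 - 14) + (-3 + 21)) = 0*(9 + 18) = 0*27 = 0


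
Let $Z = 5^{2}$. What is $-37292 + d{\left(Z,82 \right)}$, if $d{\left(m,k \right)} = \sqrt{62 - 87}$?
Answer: $-37292 + 5 i \approx -37292.0 + 5.0 i$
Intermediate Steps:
$Z = 25$
$d{\left(m,k \right)} = 5 i$ ($d{\left(m,k \right)} = \sqrt{-25} = 5 i$)
$-37292 + d{\left(Z,82 \right)} = -37292 + 5 i$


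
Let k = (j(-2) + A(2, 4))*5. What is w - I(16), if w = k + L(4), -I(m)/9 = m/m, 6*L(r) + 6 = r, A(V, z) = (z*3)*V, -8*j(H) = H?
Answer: 1559/12 ≈ 129.92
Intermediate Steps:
j(H) = -H/8
A(V, z) = 3*V*z (A(V, z) = (3*z)*V = 3*V*z)
L(r) = -1 + r/6
k = 485/4 (k = (-⅛*(-2) + 3*2*4)*5 = (¼ + 24)*5 = (97/4)*5 = 485/4 ≈ 121.25)
I(m) = -9 (I(m) = -9*m/m = -9*1 = -9)
w = 1451/12 (w = 485/4 + (-1 + (⅙)*4) = 485/4 + (-1 + ⅔) = 485/4 - ⅓ = 1451/12 ≈ 120.92)
w - I(16) = 1451/12 - 1*(-9) = 1451/12 + 9 = 1559/12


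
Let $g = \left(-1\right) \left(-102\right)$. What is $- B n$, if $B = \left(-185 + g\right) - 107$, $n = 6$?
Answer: $1140$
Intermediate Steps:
$g = 102$
$B = -190$ ($B = \left(-185 + 102\right) - 107 = -83 - 107 = -190$)
$- B n = - \left(-190\right) 6 = \left(-1\right) \left(-1140\right) = 1140$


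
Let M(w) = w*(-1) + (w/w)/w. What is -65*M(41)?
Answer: 109200/41 ≈ 2663.4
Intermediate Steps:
M(w) = 1/w - w (M(w) = -w + 1/w = 1/w - w)
-65*M(41) = -65*(1/41 - 1*41) = -65*(1/41 - 41) = -65*(-1680/41) = 109200/41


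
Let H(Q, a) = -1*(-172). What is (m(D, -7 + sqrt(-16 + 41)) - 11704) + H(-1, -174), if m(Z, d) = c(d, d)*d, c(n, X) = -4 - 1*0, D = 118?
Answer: -11524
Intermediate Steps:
c(n, X) = -4 (c(n, X) = -4 + 0 = -4)
H(Q, a) = 172
m(Z, d) = -4*d
(m(D, -7 + sqrt(-16 + 41)) - 11704) + H(-1, -174) = (-4*(-7 + sqrt(-16 + 41)) - 11704) + 172 = (-4*(-7 + sqrt(25)) - 11704) + 172 = (-4*(-7 + 5) - 11704) + 172 = (-4*(-2) - 11704) + 172 = (8 - 11704) + 172 = -11696 + 172 = -11524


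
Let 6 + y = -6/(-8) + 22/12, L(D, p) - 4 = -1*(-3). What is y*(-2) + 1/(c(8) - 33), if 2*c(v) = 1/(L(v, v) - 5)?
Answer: 5347/786 ≈ 6.8028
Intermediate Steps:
L(D, p) = 7 (L(D, p) = 4 - 1*(-3) = 4 + 3 = 7)
c(v) = ¼ (c(v) = 1/(2*(7 - 5)) = (½)/2 = (½)*(½) = ¼)
y = -41/12 (y = -6 + (-6/(-8) + 22/12) = -6 + (-6*(-⅛) + 22*(1/12)) = -6 + (¾ + 11/6) = -6 + 31/12 = -41/12 ≈ -3.4167)
y*(-2) + 1/(c(8) - 33) = -41/12*(-2) + 1/(¼ - 33) = 41/6 + 1/(-131/4) = 41/6 - 4/131 = 5347/786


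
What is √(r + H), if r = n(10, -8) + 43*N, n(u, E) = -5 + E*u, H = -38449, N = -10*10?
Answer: 11*I*√354 ≈ 206.96*I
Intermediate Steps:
N = -100
r = -4385 (r = (-5 - 8*10) + 43*(-100) = (-5 - 80) - 4300 = -85 - 4300 = -4385)
√(r + H) = √(-4385 - 38449) = √(-42834) = 11*I*√354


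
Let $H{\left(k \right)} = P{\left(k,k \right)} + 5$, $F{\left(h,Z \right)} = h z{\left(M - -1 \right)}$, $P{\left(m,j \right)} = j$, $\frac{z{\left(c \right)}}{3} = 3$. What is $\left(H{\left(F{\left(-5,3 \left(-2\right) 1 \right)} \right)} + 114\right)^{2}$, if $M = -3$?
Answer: $5476$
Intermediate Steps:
$z{\left(c \right)} = 9$ ($z{\left(c \right)} = 3 \cdot 3 = 9$)
$F{\left(h,Z \right)} = 9 h$ ($F{\left(h,Z \right)} = h 9 = 9 h$)
$H{\left(k \right)} = 5 + k$ ($H{\left(k \right)} = k + 5 = 5 + k$)
$\left(H{\left(F{\left(-5,3 \left(-2\right) 1 \right)} \right)} + 114\right)^{2} = \left(\left(5 + 9 \left(-5\right)\right) + 114\right)^{2} = \left(\left(5 - 45\right) + 114\right)^{2} = \left(-40 + 114\right)^{2} = 74^{2} = 5476$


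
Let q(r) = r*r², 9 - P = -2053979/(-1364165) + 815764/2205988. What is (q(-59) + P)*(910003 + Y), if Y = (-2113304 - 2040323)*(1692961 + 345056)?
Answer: 76937373167811795620293773104/44254876765 ≈ 1.7385e+18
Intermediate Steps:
P = 315295512601/44254876765 (P = 9 - (-2053979/(-1364165) + 815764/2205988) = 9 - (-2053979*(-1/1364165) + 815764*(1/2205988)) = 9 - (2053979/1364165 + 203941/551497) = 9 - 1*82998378284/44254876765 = 9 - 82998378284/44254876765 = 315295512601/44254876765 ≈ 7.1245)
Y = -8465162437659 (Y = -4153627*2038017 = -8465162437659)
q(r) = r³
(q(-59) + P)*(910003 + Y) = ((-59)³ + 315295512601/44254876765)*(910003 - 8465162437659) = (-205379 + 315295512601/44254876765)*(-8465161527656) = -9088707039606334/44254876765*(-8465161527656) = 76937373167811795620293773104/44254876765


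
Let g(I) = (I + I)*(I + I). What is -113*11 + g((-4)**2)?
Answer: -219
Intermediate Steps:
g(I) = 4*I**2 (g(I) = (2*I)*(2*I) = 4*I**2)
-113*11 + g((-4)**2) = -113*11 + 4*((-4)**2)**2 = -1243 + 4*16**2 = -1243 + 4*256 = -1243 + 1024 = -219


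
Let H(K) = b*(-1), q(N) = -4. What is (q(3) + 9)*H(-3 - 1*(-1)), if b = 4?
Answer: -20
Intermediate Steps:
H(K) = -4 (H(K) = 4*(-1) = -4)
(q(3) + 9)*H(-3 - 1*(-1)) = (-4 + 9)*(-4) = 5*(-4) = -20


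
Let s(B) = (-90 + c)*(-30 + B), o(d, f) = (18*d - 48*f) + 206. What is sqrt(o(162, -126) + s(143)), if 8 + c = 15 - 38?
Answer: I*sqrt(4503) ≈ 67.104*I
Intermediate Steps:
c = -31 (c = -8 + (15 - 38) = -8 - 23 = -31)
o(d, f) = 206 - 48*f + 18*d (o(d, f) = (-48*f + 18*d) + 206 = 206 - 48*f + 18*d)
s(B) = 3630 - 121*B (s(B) = (-90 - 31)*(-30 + B) = -121*(-30 + B) = 3630 - 121*B)
sqrt(o(162, -126) + s(143)) = sqrt((206 - 48*(-126) + 18*162) + (3630 - 121*143)) = sqrt((206 + 6048 + 2916) + (3630 - 17303)) = sqrt(9170 - 13673) = sqrt(-4503) = I*sqrt(4503)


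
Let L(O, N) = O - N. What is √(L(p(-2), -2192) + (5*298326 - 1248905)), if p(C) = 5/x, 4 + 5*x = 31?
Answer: 4*√1239897/9 ≈ 494.89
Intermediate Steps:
x = 27/5 (x = -⅘ + (⅕)*31 = -⅘ + 31/5 = 27/5 ≈ 5.4000)
p(C) = 25/27 (p(C) = 5/(27/5) = 5*(5/27) = 25/27)
√(L(p(-2), -2192) + (5*298326 - 1248905)) = √((25/27 - 1*(-2192)) + (5*298326 - 1248905)) = √((25/27 + 2192) + (1491630 - 1248905)) = √(59209/27 + 242725) = √(6612784/27) = 4*√1239897/9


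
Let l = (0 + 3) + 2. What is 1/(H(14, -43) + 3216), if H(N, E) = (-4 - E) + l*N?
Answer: 1/3325 ≈ 0.00030075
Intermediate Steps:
l = 5 (l = 3 + 2 = 5)
H(N, E) = -4 - E + 5*N (H(N, E) = (-4 - E) + 5*N = -4 - E + 5*N)
1/(H(14, -43) + 3216) = 1/((-4 - 1*(-43) + 5*14) + 3216) = 1/((-4 + 43 + 70) + 3216) = 1/(109 + 3216) = 1/3325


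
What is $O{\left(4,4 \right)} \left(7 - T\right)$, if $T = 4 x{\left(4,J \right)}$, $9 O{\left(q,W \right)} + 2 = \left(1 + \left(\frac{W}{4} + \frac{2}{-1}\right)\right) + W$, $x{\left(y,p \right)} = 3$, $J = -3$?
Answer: $- \frac{10}{9} \approx -1.1111$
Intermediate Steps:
$O{\left(q,W \right)} = - \frac{1}{3} + \frac{5 W}{36}$ ($O{\left(q,W \right)} = - \frac{2}{9} + \frac{\left(1 + \left(\frac{W}{4} + \frac{2}{-1}\right)\right) + W}{9} = - \frac{2}{9} + \frac{\left(1 + \left(W \frac{1}{4} + 2 \left(-1\right)\right)\right) + W}{9} = - \frac{2}{9} + \frac{\left(1 + \left(\frac{W}{4} - 2\right)\right) + W}{9} = - \frac{2}{9} + \frac{\left(1 + \left(-2 + \frac{W}{4}\right)\right) + W}{9} = - \frac{2}{9} + \frac{\left(-1 + \frac{W}{4}\right) + W}{9} = - \frac{2}{9} + \frac{-1 + \frac{5 W}{4}}{9} = - \frac{2}{9} + \left(- \frac{1}{9} + \frac{5 W}{36}\right) = - \frac{1}{3} + \frac{5 W}{36}$)
$T = 12$ ($T = 4 \cdot 3 = 12$)
$O{\left(4,4 \right)} \left(7 - T\right) = \left(- \frac{1}{3} + \frac{5}{36} \cdot 4\right) \left(7 - 12\right) = \left(- \frac{1}{3} + \frac{5}{9}\right) \left(7 - 12\right) = \frac{2}{9} \left(-5\right) = - \frac{10}{9}$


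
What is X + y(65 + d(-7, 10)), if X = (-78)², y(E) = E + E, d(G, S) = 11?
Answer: 6236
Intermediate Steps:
y(E) = 2*E
X = 6084
X + y(65 + d(-7, 10)) = 6084 + 2*(65 + 11) = 6084 + 2*76 = 6084 + 152 = 6236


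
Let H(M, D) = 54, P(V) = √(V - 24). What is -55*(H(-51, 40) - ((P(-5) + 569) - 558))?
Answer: -2365 + 55*I*√29 ≈ -2365.0 + 296.18*I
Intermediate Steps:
P(V) = √(-24 + V)
-55*(H(-51, 40) - ((P(-5) + 569) - 558)) = -55*(54 - ((√(-24 - 5) + 569) - 558)) = -55*(54 - ((√(-29) + 569) - 558)) = -55*(54 - ((I*√29 + 569) - 558)) = -55*(54 - ((569 + I*√29) - 558)) = -55*(54 - (11 + I*√29)) = -55*(54 + (-11 - I*√29)) = -55*(43 - I*√29) = -2365 + 55*I*√29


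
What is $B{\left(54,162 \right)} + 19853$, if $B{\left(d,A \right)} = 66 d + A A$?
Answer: $49661$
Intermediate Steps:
$B{\left(d,A \right)} = A^{2} + 66 d$ ($B{\left(d,A \right)} = 66 d + A^{2} = A^{2} + 66 d$)
$B{\left(54,162 \right)} + 19853 = \left(162^{2} + 66 \cdot 54\right) + 19853 = \left(26244 + 3564\right) + 19853 = 29808 + 19853 = 49661$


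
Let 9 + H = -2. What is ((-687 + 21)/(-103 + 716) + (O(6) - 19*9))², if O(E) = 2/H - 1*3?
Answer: 1396731603556/45468049 ≈ 30719.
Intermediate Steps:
H = -11 (H = -9 - 2 = -11)
O(E) = -35/11 (O(E) = 2/(-11) - 1*3 = 2*(-1/11) - 3 = -2/11 - 3 = -35/11)
((-687 + 21)/(-103 + 716) + (O(6) - 19*9))² = ((-687 + 21)/(-103 + 716) + (-35/11 - 19*9))² = (-666/613 + (-35/11 - 171))² = (-666*1/613 - 1916/11)² = (-666/613 - 1916/11)² = (-1181834/6743)² = 1396731603556/45468049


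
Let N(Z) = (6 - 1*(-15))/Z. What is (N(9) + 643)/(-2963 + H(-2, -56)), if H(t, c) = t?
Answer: -1936/8895 ≈ -0.21765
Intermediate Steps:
N(Z) = 21/Z (N(Z) = (6 + 15)/Z = 21/Z)
(N(9) + 643)/(-2963 + H(-2, -56)) = (21/9 + 643)/(-2963 - 2) = (21*(1/9) + 643)/(-2965) = (7/3 + 643)*(-1/2965) = (1936/3)*(-1/2965) = -1936/8895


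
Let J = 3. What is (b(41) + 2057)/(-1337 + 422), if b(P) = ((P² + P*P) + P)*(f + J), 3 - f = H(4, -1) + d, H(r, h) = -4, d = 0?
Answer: -12029/305 ≈ -39.439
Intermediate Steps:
f = 7 (f = 3 - (-4 + 0) = 3 - 1*(-4) = 3 + 4 = 7)
b(P) = 10*P + 20*P² (b(P) = ((P² + P*P) + P)*(7 + 3) = ((P² + P²) + P)*10 = (2*P² + P)*10 = (P + 2*P²)*10 = 10*P + 20*P²)
(b(41) + 2057)/(-1337 + 422) = (10*41*(1 + 2*41) + 2057)/(-1337 + 422) = (10*41*(1 + 82) + 2057)/(-915) = (10*41*83 + 2057)*(-1/915) = (34030 + 2057)*(-1/915) = 36087*(-1/915) = -12029/305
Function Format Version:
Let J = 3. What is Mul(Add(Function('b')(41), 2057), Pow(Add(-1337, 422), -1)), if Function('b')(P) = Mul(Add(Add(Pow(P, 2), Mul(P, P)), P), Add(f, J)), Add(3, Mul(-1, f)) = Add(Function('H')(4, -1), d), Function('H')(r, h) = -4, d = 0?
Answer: Rational(-12029, 305) ≈ -39.439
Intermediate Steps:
f = 7 (f = Add(3, Mul(-1, Add(-4, 0))) = Add(3, Mul(-1, -4)) = Add(3, 4) = 7)
Function('b')(P) = Add(Mul(10, P), Mul(20, Pow(P, 2))) (Function('b')(P) = Mul(Add(Add(Pow(P, 2), Mul(P, P)), P), Add(7, 3)) = Mul(Add(Add(Pow(P, 2), Pow(P, 2)), P), 10) = Mul(Add(Mul(2, Pow(P, 2)), P), 10) = Mul(Add(P, Mul(2, Pow(P, 2))), 10) = Add(Mul(10, P), Mul(20, Pow(P, 2))))
Mul(Add(Function('b')(41), 2057), Pow(Add(-1337, 422), -1)) = Mul(Add(Mul(10, 41, Add(1, Mul(2, 41))), 2057), Pow(Add(-1337, 422), -1)) = Mul(Add(Mul(10, 41, Add(1, 82)), 2057), Pow(-915, -1)) = Mul(Add(Mul(10, 41, 83), 2057), Rational(-1, 915)) = Mul(Add(34030, 2057), Rational(-1, 915)) = Mul(36087, Rational(-1, 915)) = Rational(-12029, 305)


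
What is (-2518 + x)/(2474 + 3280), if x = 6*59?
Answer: -1082/2877 ≈ -0.37609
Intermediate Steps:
x = 354
(-2518 + x)/(2474 + 3280) = (-2518 + 354)/(2474 + 3280) = -2164/5754 = -2164*1/5754 = -1082/2877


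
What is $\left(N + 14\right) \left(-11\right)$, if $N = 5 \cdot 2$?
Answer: $-264$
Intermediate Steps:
$N = 10$
$\left(N + 14\right) \left(-11\right) = \left(10 + 14\right) \left(-11\right) = 24 \left(-11\right) = -264$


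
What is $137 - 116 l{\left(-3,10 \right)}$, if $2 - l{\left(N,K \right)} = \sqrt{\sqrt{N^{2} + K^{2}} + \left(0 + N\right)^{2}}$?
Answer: $-95 + 116 \sqrt{9 + \sqrt{109}} \approx 416.46$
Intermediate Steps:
$l{\left(N,K \right)} = 2 - \sqrt{N^{2} + \sqrt{K^{2} + N^{2}}}$ ($l{\left(N,K \right)} = 2 - \sqrt{\sqrt{N^{2} + K^{2}} + \left(0 + N\right)^{2}} = 2 - \sqrt{\sqrt{K^{2} + N^{2}} + N^{2}} = 2 - \sqrt{N^{2} + \sqrt{K^{2} + N^{2}}}$)
$137 - 116 l{\left(-3,10 \right)} = 137 - 116 \left(2 - \sqrt{\left(-3\right)^{2} + \sqrt{10^{2} + \left(-3\right)^{2}}}\right) = 137 - 116 \left(2 - \sqrt{9 + \sqrt{100 + 9}}\right) = 137 - 116 \left(2 - \sqrt{9 + \sqrt{109}}\right) = 137 - \left(232 - 116 \sqrt{9 + \sqrt{109}}\right) = -95 + 116 \sqrt{9 + \sqrt{109}}$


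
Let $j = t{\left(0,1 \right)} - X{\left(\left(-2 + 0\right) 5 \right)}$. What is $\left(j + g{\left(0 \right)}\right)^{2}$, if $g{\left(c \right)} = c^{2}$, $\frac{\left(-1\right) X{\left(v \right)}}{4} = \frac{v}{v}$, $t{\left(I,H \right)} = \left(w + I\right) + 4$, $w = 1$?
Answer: $81$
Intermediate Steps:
$t{\left(I,H \right)} = 5 + I$ ($t{\left(I,H \right)} = \left(1 + I\right) + 4 = 5 + I$)
$X{\left(v \right)} = -4$ ($X{\left(v \right)} = - 4 \frac{v}{v} = \left(-4\right) 1 = -4$)
$j = 9$ ($j = \left(5 + 0\right) - -4 = 5 + 4 = 9$)
$\left(j + g{\left(0 \right)}\right)^{2} = \left(9 + 0^{2}\right)^{2} = \left(9 + 0\right)^{2} = 9^{2} = 81$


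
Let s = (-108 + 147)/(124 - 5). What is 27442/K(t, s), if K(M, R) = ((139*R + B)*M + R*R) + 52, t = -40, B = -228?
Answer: 388606162/104082253 ≈ 3.7336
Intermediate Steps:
s = 39/119 ≈ 0.32773
K(M, R) = 52 + R² + M*(-228 + 139*R) (K(M, R) = ((139*R - 228)*M + R*R) + 52 = ((-228 + 139*R)*M + R²) + 52 = (M*(-228 + 139*R) + R²) + 52 = (R² + M*(-228 + 139*R)) + 52 = 52 + R² + M*(-228 + 139*R))
27442/K(t, s) = 27442/(52 + (39/119)² - 228*(-40) + 139*(-40)*(39/119)) = 27442/(52 + 1521/14161 + 9120 - 216840/119) = 27442/(104082253/14161) = 27442*(14161/104082253) = 388606162/104082253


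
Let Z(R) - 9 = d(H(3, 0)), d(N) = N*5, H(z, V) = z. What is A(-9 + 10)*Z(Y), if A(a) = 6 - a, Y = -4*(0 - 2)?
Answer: 120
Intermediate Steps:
Y = 8 (Y = -4*(-2) = 8)
d(N) = 5*N
Z(R) = 24 (Z(R) = 9 + 5*3 = 9 + 15 = 24)
A(-9 + 10)*Z(Y) = (6 - (-9 + 10))*24 = (6 - 1*1)*24 = (6 - 1)*24 = 5*24 = 120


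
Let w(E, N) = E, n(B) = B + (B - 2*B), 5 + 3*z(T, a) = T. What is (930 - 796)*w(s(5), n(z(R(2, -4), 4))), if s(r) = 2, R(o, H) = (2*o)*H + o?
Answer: 268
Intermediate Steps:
R(o, H) = o + 2*H*o (R(o, H) = 2*H*o + o = o + 2*H*o)
z(T, a) = -5/3 + T/3
n(B) = 0 (n(B) = B - B = 0)
(930 - 796)*w(s(5), n(z(R(2, -4), 4))) = (930 - 796)*2 = 134*2 = 268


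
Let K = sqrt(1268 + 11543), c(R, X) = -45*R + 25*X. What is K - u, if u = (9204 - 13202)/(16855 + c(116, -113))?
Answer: 1999/4405 + sqrt(12811) ≈ 113.64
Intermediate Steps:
u = -1999/4405 (u = (9204 - 13202)/(16855 + (-45*116 + 25*(-113))) = -3998/(16855 + (-5220 - 2825)) = -3998/(16855 - 8045) = -3998/8810 = -3998*1/8810 = -1999/4405 ≈ -0.45380)
K = sqrt(12811) ≈ 113.19
K - u = sqrt(12811) - 1*(-1999/4405) = sqrt(12811) + 1999/4405 = 1999/4405 + sqrt(12811)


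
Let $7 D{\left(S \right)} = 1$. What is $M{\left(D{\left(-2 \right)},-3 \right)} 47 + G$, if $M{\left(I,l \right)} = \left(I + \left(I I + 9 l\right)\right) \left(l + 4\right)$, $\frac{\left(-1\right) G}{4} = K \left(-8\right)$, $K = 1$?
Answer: $- \frac{60237}{49} \approx -1229.3$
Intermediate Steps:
$G = 32$ ($G = - 4 \cdot 1 \left(-8\right) = \left(-4\right) \left(-8\right) = 32$)
$D{\left(S \right)} = \frac{1}{7}$ ($D{\left(S \right)} = \frac{1}{7} \cdot 1 = \frac{1}{7}$)
$M{\left(I,l \right)} = \left(4 + l\right) \left(I + I^{2} + 9 l\right)$ ($M{\left(I,l \right)} = \left(I + \left(I^{2} + 9 l\right)\right) \left(4 + l\right) = \left(I + I^{2} + 9 l\right) \left(4 + l\right) = \left(4 + l\right) \left(I + I^{2} + 9 l\right)$)
$M{\left(D{\left(-2 \right)},-3 \right)} 47 + G = \left(4 \cdot \frac{1}{7} + \frac{4}{49} + 9 \left(-3\right)^{2} + 36 \left(-3\right) + \frac{1}{7} \left(-3\right) - \frac{3}{49}\right) 47 + 32 = \left(\frac{4}{7} + 4 \cdot \frac{1}{49} + 9 \cdot 9 - 108 - \frac{3}{7} - \frac{3}{49}\right) 47 + 32 = \left(\frac{4}{7} + \frac{4}{49} + 81 - 108 - \frac{3}{7} - \frac{3}{49}\right) 47 + 32 = \left(- \frac{1315}{49}\right) 47 + 32 = - \frac{61805}{49} + 32 = - \frac{60237}{49}$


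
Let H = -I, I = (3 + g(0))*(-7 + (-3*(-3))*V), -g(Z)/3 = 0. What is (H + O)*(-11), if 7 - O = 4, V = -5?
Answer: -1749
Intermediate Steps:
g(Z) = 0 (g(Z) = -3*0 = 0)
O = 3 (O = 7 - 1*4 = 7 - 4 = 3)
I = -156 (I = (3 + 0)*(-7 - 3*(-3)*(-5)) = 3*(-7 + 9*(-5)) = 3*(-7 - 45) = 3*(-52) = -156)
H = 156 (H = -1*(-156) = 156)
(H + O)*(-11) = (156 + 3)*(-11) = 159*(-11) = -1749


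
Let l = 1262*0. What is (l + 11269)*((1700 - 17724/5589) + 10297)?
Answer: 251800204307/1863 ≈ 1.3516e+8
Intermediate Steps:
l = 0
(l + 11269)*((1700 - 17724/5589) + 10297) = (0 + 11269)*((1700 - 17724/5589) + 10297) = 11269*((1700 - 17724*1/5589) + 10297) = 11269*((1700 - 5908/1863) + 10297) = 11269*(3161192/1863 + 10297) = 11269*(22344503/1863) = 251800204307/1863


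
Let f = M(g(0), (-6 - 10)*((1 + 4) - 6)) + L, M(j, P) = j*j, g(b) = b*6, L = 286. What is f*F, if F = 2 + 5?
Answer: 2002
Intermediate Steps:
g(b) = 6*b
M(j, P) = j**2
f = 286 (f = (6*0)**2 + 286 = 0**2 + 286 = 0 + 286 = 286)
F = 7
f*F = 286*7 = 2002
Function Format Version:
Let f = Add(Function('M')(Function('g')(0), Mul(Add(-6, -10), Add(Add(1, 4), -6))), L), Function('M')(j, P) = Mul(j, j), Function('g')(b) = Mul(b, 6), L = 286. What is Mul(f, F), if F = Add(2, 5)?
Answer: 2002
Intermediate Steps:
Function('g')(b) = Mul(6, b)
Function('M')(j, P) = Pow(j, 2)
f = 286 (f = Add(Pow(Mul(6, 0), 2), 286) = Add(Pow(0, 2), 286) = Add(0, 286) = 286)
F = 7
Mul(f, F) = Mul(286, 7) = 2002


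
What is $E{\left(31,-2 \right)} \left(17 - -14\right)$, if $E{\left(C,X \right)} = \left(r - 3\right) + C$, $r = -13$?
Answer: $465$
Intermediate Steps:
$E{\left(C,X \right)} = -16 + C$ ($E{\left(C,X \right)} = \left(-13 - 3\right) + C = -16 + C$)
$E{\left(31,-2 \right)} \left(17 - -14\right) = \left(-16 + 31\right) \left(17 - -14\right) = 15 \left(17 + 14\right) = 15 \cdot 31 = 465$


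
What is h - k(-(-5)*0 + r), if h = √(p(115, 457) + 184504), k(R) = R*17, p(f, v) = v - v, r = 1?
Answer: -17 + 2*√46126 ≈ 412.54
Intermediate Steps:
p(f, v) = 0
k(R) = 17*R
h = 2*√46126 (h = √(0 + 184504) = √184504 = 2*√46126 ≈ 429.54)
h - k(-(-5)*0 + r) = 2*√46126 - 17*(-(-5)*0 + 1) = 2*√46126 - 17*(-5*0 + 1) = 2*√46126 - 17*(0 + 1) = 2*√46126 - 17 = -17 + 2*√46126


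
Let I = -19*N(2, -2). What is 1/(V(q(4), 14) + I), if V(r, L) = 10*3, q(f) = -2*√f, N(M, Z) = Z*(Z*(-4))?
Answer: 1/334 ≈ 0.0029940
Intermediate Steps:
N(M, Z) = -4*Z² (N(M, Z) = Z*(-4*Z) = -4*Z²)
V(r, L) = 30
I = 304 (I = -(-76)*(-2)² = -(-76)*4 = -19*(-16) = 304)
1/(V(q(4), 14) + I) = 1/(30 + 304) = 1/334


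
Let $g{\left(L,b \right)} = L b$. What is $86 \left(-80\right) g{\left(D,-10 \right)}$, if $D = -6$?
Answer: $-412800$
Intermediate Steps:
$86 \left(-80\right) g{\left(D,-10 \right)} = 86 \left(-80\right) \left(\left(-6\right) \left(-10\right)\right) = \left(-6880\right) 60 = -412800$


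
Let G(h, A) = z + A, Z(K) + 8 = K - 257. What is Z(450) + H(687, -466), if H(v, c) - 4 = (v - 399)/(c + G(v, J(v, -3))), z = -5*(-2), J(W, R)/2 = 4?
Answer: 2637/14 ≈ 188.36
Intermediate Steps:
J(W, R) = 8 (J(W, R) = 2*4 = 8)
Z(K) = -265 + K (Z(K) = -8 + (K - 257) = -8 + (-257 + K) = -265 + K)
z = 10
G(h, A) = 10 + A
H(v, c) = 4 + (-399 + v)/(18 + c) (H(v, c) = 4 + (v - 399)/(c + (10 + 8)) = 4 + (-399 + v)/(c + 18) = 4 + (-399 + v)/(18 + c))
Z(450) + H(687, -466) = (-265 + 450) + (-327 + 687 + 4*(-466))/(18 - 466) = 185 + (-327 + 687 - 1864)/(-448) = 185 - 1/448*(-1504) = 185 + 47/14 = 2637/14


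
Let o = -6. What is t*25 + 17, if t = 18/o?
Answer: -58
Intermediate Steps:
t = -3 (t = 18/(-6) = 18*(-1/6) = -3)
t*25 + 17 = -3*25 + 17 = -75 + 17 = -58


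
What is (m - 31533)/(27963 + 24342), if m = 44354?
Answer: 12821/52305 ≈ 0.24512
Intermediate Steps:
(m - 31533)/(27963 + 24342) = (44354 - 31533)/(27963 + 24342) = 12821/52305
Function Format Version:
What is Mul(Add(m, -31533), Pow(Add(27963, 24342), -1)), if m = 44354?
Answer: Rational(12821, 52305) ≈ 0.24512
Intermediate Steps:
Mul(Add(m, -31533), Pow(Add(27963, 24342), -1)) = Mul(Add(44354, -31533), Pow(Add(27963, 24342), -1)) = Mul(12821, Pow(52305, -1)) = Mul(12821, Rational(1, 52305)) = Rational(12821, 52305)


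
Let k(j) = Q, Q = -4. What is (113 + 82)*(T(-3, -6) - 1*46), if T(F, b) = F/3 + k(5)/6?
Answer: -9295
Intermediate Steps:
k(j) = -4
T(F, b) = -2/3 + F/3 (T(F, b) = F/3 - 4/6 = F*(1/3) - 4*1/6 = F/3 - 2/3 = -2/3 + F/3)
(113 + 82)*(T(-3, -6) - 1*46) = (113 + 82)*((-2/3 + (1/3)*(-3)) - 1*46) = 195*((-2/3 - 1) - 46) = 195*(-5/3 - 46) = 195*(-143/3) = -9295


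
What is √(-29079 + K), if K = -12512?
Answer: I*√41591 ≈ 203.94*I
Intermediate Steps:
√(-29079 + K) = √(-29079 - 12512) = √(-41591) = I*√41591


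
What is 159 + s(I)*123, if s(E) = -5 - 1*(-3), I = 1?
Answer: -87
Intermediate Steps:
s(E) = -2 (s(E) = -5 + 3 = -2)
159 + s(I)*123 = 159 - 2*123 = 159 - 246 = -87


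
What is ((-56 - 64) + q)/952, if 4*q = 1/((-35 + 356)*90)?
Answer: -13867199/110013120 ≈ -0.12605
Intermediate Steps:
q = 1/115560 (q = (1/((-35 + 356)*90))/4 = ((1/90)/321)/4 = ((1/321)*(1/90))/4 = (¼)*(1/28890) = 1/115560 ≈ 8.6535e-6)
((-56 - 64) + q)/952 = ((-56 - 64) + 1/115560)/952 = (-120 + 1/115560)*(1/952) = -13867199/115560*1/952 = -13867199/110013120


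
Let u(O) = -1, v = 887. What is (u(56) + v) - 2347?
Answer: -1461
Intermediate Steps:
(u(56) + v) - 2347 = (-1 + 887) - 2347 = 886 - 2347 = -1461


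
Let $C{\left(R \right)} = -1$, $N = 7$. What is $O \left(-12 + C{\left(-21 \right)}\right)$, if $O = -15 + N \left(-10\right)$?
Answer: $1105$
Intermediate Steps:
$O = -85$ ($O = -15 + 7 \left(-10\right) = -15 - 70 = -85$)
$O \left(-12 + C{\left(-21 \right)}\right) = - 85 \left(-12 - 1\right) = \left(-85\right) \left(-13\right) = 1105$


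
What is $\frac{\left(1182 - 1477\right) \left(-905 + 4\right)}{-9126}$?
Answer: $- \frac{265795}{9126} \approx -29.125$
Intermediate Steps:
$\frac{\left(1182 - 1477\right) \left(-905 + 4\right)}{-9126} = \left(-295\right) \left(-901\right) \left(- \frac{1}{9126}\right) = 265795 \left(- \frac{1}{9126}\right) = - \frac{265795}{9126}$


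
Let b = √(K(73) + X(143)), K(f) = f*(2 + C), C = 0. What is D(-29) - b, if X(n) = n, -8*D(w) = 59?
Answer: -195/8 ≈ -24.375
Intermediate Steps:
D(w) = -59/8 (D(w) = -⅛*59 = -59/8)
K(f) = 2*f (K(f) = f*(2 + 0) = f*2 = 2*f)
b = 17 (b = √(2*73 + 143) = √(146 + 143) = √289 = 17)
D(-29) - b = -59/8 - 1*17 = -59/8 - 17 = -195/8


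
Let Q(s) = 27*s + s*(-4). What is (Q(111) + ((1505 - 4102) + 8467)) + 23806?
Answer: 32229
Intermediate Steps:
Q(s) = 23*s (Q(s) = 27*s - 4*s = 23*s)
(Q(111) + ((1505 - 4102) + 8467)) + 23806 = (23*111 + ((1505 - 4102) + 8467)) + 23806 = (2553 + (-2597 + 8467)) + 23806 = (2553 + 5870) + 23806 = 8423 + 23806 = 32229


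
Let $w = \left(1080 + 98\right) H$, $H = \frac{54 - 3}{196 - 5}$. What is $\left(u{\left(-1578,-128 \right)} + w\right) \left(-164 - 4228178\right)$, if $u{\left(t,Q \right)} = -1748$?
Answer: $\frac{1157677756180}{191} \approx 6.0611 \cdot 10^{9}$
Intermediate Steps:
$H = \frac{51}{191} \approx 0.26702$
$w = \frac{60078}{191}$ ($w = \left(1080 + 98\right) \frac{51}{191} = 1178 \cdot \frac{51}{191} = \frac{60078}{191} \approx 314.54$)
$\left(u{\left(-1578,-128 \right)} + w\right) \left(-164 - 4228178\right) = \left(-1748 + \frac{60078}{191}\right) \left(-164 - 4228178\right) = \left(- \frac{273790}{191}\right) \left(-4228342\right) = \frac{1157677756180}{191}$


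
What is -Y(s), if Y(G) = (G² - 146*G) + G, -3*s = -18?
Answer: 834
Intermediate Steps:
s = 6 (s = -⅓*(-18) = 6)
Y(G) = G² - 145*G
-Y(s) = -6*(-145 + 6) = -6*(-139) = -1*(-834) = 834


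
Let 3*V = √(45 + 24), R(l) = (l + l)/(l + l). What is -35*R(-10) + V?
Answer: -35 + √69/3 ≈ -32.231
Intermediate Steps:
R(l) = 1 (R(l) = (2*l)/((2*l)) = (2*l)*(1/(2*l)) = 1)
V = √69/3 (V = √(45 + 24)/3 = √69/3 ≈ 2.7689)
-35*R(-10) + V = -35*1 + √69/3 = -35 + √69/3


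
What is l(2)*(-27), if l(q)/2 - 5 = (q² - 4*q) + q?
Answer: -162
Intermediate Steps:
l(q) = 10 - 6*q + 2*q² (l(q) = 10 + 2*((q² - 4*q) + q) = 10 + 2*(q² - 3*q) = 10 + (-6*q + 2*q²) = 10 - 6*q + 2*q²)
l(2)*(-27) = (10 - 6*2 + 2*2²)*(-27) = (10 - 12 + 2*4)*(-27) = (10 - 12 + 8)*(-27) = 6*(-27) = -162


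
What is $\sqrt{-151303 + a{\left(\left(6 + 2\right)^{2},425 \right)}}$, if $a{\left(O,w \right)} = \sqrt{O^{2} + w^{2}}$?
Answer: $\sqrt{-151303 + \sqrt{184721}} \approx 388.42 i$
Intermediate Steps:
$\sqrt{-151303 + a{\left(\left(6 + 2\right)^{2},425 \right)}} = \sqrt{-151303 + \sqrt{\left(\left(6 + 2\right)^{2}\right)^{2} + 425^{2}}} = \sqrt{-151303 + \sqrt{\left(8^{2}\right)^{2} + 180625}} = \sqrt{-151303 + \sqrt{64^{2} + 180625}} = \sqrt{-151303 + \sqrt{4096 + 180625}} = \sqrt{-151303 + \sqrt{184721}}$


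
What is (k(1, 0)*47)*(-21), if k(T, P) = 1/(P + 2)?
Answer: -987/2 ≈ -493.50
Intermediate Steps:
k(T, P) = 1/(2 + P)
(k(1, 0)*47)*(-21) = (47/(2 + 0))*(-21) = (47/2)*(-21) = -987/2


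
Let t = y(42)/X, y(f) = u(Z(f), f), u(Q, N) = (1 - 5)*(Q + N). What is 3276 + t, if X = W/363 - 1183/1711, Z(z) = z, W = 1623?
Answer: 207827816/65209 ≈ 3187.1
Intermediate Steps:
X = 782508/207031 (X = 1623/363 - 1183/1711 = 1623*(1/363) - 1183*1/1711 = 541/121 - 1183/1711 = 782508/207031 ≈ 3.7797)
u(Q, N) = -4*N - 4*Q (u(Q, N) = -4*(N + Q) = -4*N - 4*Q)
y(f) = -8*f (y(f) = -4*f - 4*f = -8*f)
t = -5796868/65209 (t = (-8*42)/(782508/207031) = -336*207031/782508 = -5796868/65209 ≈ -88.897)
3276 + t = 3276 - 5796868/65209 = 207827816/65209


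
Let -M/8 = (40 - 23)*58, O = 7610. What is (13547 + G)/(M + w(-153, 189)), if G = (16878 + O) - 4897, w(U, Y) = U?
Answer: -33138/8041 ≈ -4.1211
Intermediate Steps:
M = -7888 (M = -8*(40 - 23)*58 = -136*58 = -8*986 = -7888)
G = 19591 (G = (16878 + 7610) - 4897 = 24488 - 4897 = 19591)
(13547 + G)/(M + w(-153, 189)) = (13547 + 19591)/(-7888 - 153) = 33138/(-8041) = 33138*(-1/8041) = -33138/8041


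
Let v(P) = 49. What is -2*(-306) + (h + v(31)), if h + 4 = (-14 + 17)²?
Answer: 666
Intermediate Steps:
h = 5 (h = -4 + (-14 + 17)² = -4 + 3² = -4 + 9 = 5)
-2*(-306) + (h + v(31)) = -2*(-306) + (5 + 49) = 612 + 54 = 666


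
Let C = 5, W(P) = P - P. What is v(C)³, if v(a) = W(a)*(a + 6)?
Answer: 0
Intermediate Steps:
W(P) = 0
v(a) = 0 (v(a) = 0*(a + 6) = 0*(6 + a) = 0)
v(C)³ = 0³ = 0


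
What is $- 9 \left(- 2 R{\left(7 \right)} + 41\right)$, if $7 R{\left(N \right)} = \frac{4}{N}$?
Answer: $- \frac{18009}{49} \approx -367.53$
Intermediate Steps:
$R{\left(N \right)} = \frac{4}{7 N}$ ($R{\left(N \right)} = \frac{4 \frac{1}{N}}{7} = \frac{4}{7 N}$)
$- 9 \left(- 2 R{\left(7 \right)} + 41\right) = - 9 \left(- 2 \frac{4}{7 \cdot 7} + 41\right) = - 9 \left(- 2 \cdot \frac{4}{7} \cdot \frac{1}{7} + 41\right) = - 9 \left(\left(-2\right) \frac{4}{49} + 41\right) = - 9 \left(- \frac{8}{49} + 41\right) = \left(-9\right) \frac{2001}{49} = - \frac{18009}{49}$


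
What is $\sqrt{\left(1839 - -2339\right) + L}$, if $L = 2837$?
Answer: $\sqrt{7015} \approx 83.756$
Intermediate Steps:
$\sqrt{\left(1839 - -2339\right) + L} = \sqrt{\left(1839 - -2339\right) + 2837} = \sqrt{\left(1839 + 2339\right) + 2837} = \sqrt{4178 + 2837} = \sqrt{7015}$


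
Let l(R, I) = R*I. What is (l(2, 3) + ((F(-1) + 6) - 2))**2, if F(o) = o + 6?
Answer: 225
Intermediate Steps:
F(o) = 6 + o
l(R, I) = I*R
(l(2, 3) + ((F(-1) + 6) - 2))**2 = (3*2 + (((6 - 1) + 6) - 2))**2 = (6 + ((5 + 6) - 2))**2 = (6 + (11 - 2))**2 = (6 + 9)**2 = 15**2 = 225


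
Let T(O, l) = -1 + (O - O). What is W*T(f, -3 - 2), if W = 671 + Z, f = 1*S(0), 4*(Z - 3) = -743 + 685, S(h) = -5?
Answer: -1319/2 ≈ -659.50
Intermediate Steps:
Z = -23/2 (Z = 3 + (-743 + 685)/4 = 3 + (¼)*(-58) = 3 - 29/2 = -23/2 ≈ -11.500)
f = -5 (f = 1*(-5) = -5)
T(O, l) = -1 (T(O, l) = -1 + 0 = -1)
W = 1319/2 (W = 671 - 23/2 = 1319/2 ≈ 659.50)
W*T(f, -3 - 2) = (1319/2)*(-1) = -1319/2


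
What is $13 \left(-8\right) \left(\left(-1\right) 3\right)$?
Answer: $312$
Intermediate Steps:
$13 \left(-8\right) \left(\left(-1\right) 3\right) = \left(-104\right) \left(-3\right) = 312$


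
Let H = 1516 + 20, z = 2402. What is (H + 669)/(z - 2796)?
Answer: -2205/394 ≈ -5.5964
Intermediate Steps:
H = 1536
(H + 669)/(z - 2796) = (1536 + 669)/(2402 - 2796) = 2205/(-394) = 2205*(-1/394) = -2205/394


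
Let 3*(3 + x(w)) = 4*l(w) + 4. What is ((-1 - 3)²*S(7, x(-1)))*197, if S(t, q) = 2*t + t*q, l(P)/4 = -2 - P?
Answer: -110320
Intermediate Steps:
l(P) = -8 - 4*P (l(P) = 4*(-2 - P) = -8 - 4*P)
x(w) = -37/3 - 16*w/3 (x(w) = -3 + (4*(-8 - 4*w) + 4)/3 = -3 + ((-32 - 16*w) + 4)/3 = -3 + (-28 - 16*w)/3 = -3 + (-28/3 - 16*w/3) = -37/3 - 16*w/3)
S(t, q) = 2*t + q*t
((-1 - 3)²*S(7, x(-1)))*197 = ((-1 - 3)²*(7*(2 + (-37/3 - 16/3*(-1)))))*197 = ((-4)²*(7*(2 + (-37/3 + 16/3))))*197 = (16*(7*(2 - 7)))*197 = (16*(7*(-5)))*197 = (16*(-35))*197 = -560*197 = -110320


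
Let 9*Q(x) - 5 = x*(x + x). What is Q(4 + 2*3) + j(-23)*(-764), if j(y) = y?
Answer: 158353/9 ≈ 17595.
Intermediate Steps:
Q(x) = 5/9 + 2*x²/9 (Q(x) = 5/9 + (x*(x + x))/9 = 5/9 + (x*(2*x))/9 = 5/9 + (2*x²)/9 = 5/9 + 2*x²/9)
Q(4 + 2*3) + j(-23)*(-764) = (5/9 + 2*(4 + 2*3)²/9) - 23*(-764) = (5/9 + 2*(4 + 6)²/9) + 17572 = (5/9 + (2/9)*10²) + 17572 = (5/9 + (2/9)*100) + 17572 = (5/9 + 200/9) + 17572 = 205/9 + 17572 = 158353/9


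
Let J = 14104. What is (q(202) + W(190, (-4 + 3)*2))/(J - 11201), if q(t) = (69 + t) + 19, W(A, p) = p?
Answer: 288/2903 ≈ 0.099208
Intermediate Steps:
q(t) = 88 + t
(q(202) + W(190, (-4 + 3)*2))/(J - 11201) = ((88 + 202) + (-4 + 3)*2)/(14104 - 11201) = (290 - 1*2)/2903 = (290 - 2)*(1/2903) = 288*(1/2903) = 288/2903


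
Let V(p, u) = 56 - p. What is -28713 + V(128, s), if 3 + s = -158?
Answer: -28785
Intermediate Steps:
s = -161 (s = -3 - 158 = -161)
-28713 + V(128, s) = -28713 + (56 - 1*128) = -28713 + (56 - 128) = -28713 - 72 = -28785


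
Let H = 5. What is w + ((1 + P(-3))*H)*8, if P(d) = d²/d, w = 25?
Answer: -55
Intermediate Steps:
P(d) = d
w + ((1 + P(-3))*H)*8 = 25 + ((1 - 3)*5)*8 = 25 - 2*5*8 = 25 - 10*8 = 25 - 80 = -55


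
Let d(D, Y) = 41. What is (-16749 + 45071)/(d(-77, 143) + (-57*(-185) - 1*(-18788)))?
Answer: 14161/14687 ≈ 0.96419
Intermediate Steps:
(-16749 + 45071)/(d(-77, 143) + (-57*(-185) - 1*(-18788))) = (-16749 + 45071)/(41 + (-57*(-185) - 1*(-18788))) = 28322/(41 + (10545 + 18788)) = 28322/(41 + 29333) = 28322/29374 = 28322*(1/29374) = 14161/14687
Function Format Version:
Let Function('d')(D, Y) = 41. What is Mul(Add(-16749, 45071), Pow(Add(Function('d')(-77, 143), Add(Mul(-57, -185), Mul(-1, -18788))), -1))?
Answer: Rational(14161, 14687) ≈ 0.96419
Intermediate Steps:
Mul(Add(-16749, 45071), Pow(Add(Function('d')(-77, 143), Add(Mul(-57, -185), Mul(-1, -18788))), -1)) = Mul(Add(-16749, 45071), Pow(Add(41, Add(Mul(-57, -185), Mul(-1, -18788))), -1)) = Mul(28322, Pow(Add(41, Add(10545, 18788)), -1)) = Mul(28322, Pow(Add(41, 29333), -1)) = Mul(28322, Pow(29374, -1)) = Mul(28322, Rational(1, 29374)) = Rational(14161, 14687)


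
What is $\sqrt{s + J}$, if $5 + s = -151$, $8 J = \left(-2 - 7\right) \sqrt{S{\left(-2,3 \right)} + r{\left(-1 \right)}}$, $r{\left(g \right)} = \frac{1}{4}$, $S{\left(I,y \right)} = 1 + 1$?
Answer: $\frac{29 i \sqrt{3}}{4} \approx 12.557 i$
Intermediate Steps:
$S{\left(I,y \right)} = 2$
$r{\left(g \right)} = \frac{1}{4}$
$J = - \frac{27}{16}$ ($J = \frac{\left(-2 - 7\right) \sqrt{2 + \frac{1}{4}}}{8} = \frac{\left(-9\right) \sqrt{\frac{9}{4}}}{8} = \frac{\left(-9\right) \frac{3}{2}}{8} = \frac{1}{8} \left(- \frac{27}{2}\right) = - \frac{27}{16} \approx -1.6875$)
$s = -156$ ($s = -5 - 151 = -156$)
$\sqrt{s + J} = \sqrt{-156 - \frac{27}{16}} = \sqrt{- \frac{2523}{16}} = \frac{29 i \sqrt{3}}{4}$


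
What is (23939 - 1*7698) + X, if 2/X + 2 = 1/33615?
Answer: 1091798959/67229 ≈ 16240.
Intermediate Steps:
X = -67230/67229 (X = 2/(-2 + 1/33615) = 2/(-67229/33615) = 2*(-33615/67229) = -67230/67229 ≈ -1.0000)
(23939 - 1*7698) + X = (23939 - 1*7698) - 67230/67229 = (23939 - 7698) - 67230/67229 = 16241 - 67230/67229 = 1091798959/67229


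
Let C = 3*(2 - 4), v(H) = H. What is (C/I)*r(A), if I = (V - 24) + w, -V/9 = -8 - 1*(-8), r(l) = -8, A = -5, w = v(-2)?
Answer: -24/13 ≈ -1.8462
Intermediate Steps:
w = -2
C = -6 (C = 3*(-2) = -6)
V = 0 (V = -9*(-8 - 1*(-8)) = -9*(-8 + 8) = -9*0 = 0)
I = -26 (I = (0 - 24) - 2 = -24 - 2 = -26)
(C/I)*r(A) = -6/(-26)*(-8) = -6*(-1/26)*(-8) = (3/13)*(-8) = -24/13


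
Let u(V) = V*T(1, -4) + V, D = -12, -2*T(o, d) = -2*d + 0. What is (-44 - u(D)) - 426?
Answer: -506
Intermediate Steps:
T(o, d) = d (T(o, d) = -(-2*d + 0)/2 = -(-1)*d = d)
u(V) = -3*V (u(V) = V*(-4) + V = -4*V + V = -3*V)
(-44 - u(D)) - 426 = (-44 - (-3)*(-12)) - 426 = (-44 - 1*36) - 426 = (-44 - 36) - 426 = -80 - 426 = -506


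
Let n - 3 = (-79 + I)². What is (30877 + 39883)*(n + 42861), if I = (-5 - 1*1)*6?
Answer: 3968857640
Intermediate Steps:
I = -36 (I = (-5 - 1)*6 = -6*6 = -36)
n = 13228 (n = 3 + (-79 - 36)² = 3 + (-115)² = 3 + 13225 = 13228)
(30877 + 39883)*(n + 42861) = (30877 + 39883)*(13228 + 42861) = 70760*56089 = 3968857640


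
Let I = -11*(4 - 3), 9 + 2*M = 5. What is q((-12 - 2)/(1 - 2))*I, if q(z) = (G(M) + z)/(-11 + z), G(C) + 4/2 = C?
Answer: -110/3 ≈ -36.667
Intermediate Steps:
M = -2 (M = -9/2 + (1/2)*5 = -9/2 + 5/2 = -2)
G(C) = -2 + C
q(z) = (-4 + z)/(-11 + z) (q(z) = ((-2 - 2) + z)/(-11 + z) = (-4 + z)/(-11 + z))
I = -11 (I = -11*1 = -11)
q((-12 - 2)/(1 - 2))*I = ((-4 + (-12 - 2)/(1 - 2))/(-11 + (-12 - 2)/(1 - 2)))*(-11) = ((-4 - 14/(-1))/(-11 - 14/(-1)))*(-11) = ((-4 - 14*(-1))/(-11 - 14*(-1)))*(-11) = ((-4 + 14)/(-11 + 14))*(-11) = (10/3)*(-11) = -110/3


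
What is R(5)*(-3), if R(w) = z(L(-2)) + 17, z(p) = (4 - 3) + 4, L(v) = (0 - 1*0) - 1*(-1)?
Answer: -66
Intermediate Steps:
L(v) = 1 (L(v) = (0 + 0) + 1 = 0 + 1 = 1)
z(p) = 5 (z(p) = 1 + 4 = 5)
R(w) = 22 (R(w) = 5 + 17 = 22)
R(5)*(-3) = 22*(-3) = -66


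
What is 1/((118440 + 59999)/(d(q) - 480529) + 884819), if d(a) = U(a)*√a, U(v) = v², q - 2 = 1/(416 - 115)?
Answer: 2511480919851732352682707331/2222205103412304057111627226897221 + 436502299653*√20167/11055746783145791328913568293021 ≈ 1.1302e-6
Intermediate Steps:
q = 603/301 (q = 2 + 1/(416 - 115) = 2 + 1/301 = 603/301 ≈ 2.0033)
d(a) = a^(5/2) (d(a) = a²*√a = a^(5/2))
1/((118440 + 59999)/(d(q) - 480529) + 884819) = 1/((118440 + 59999)/((603/301)^(5/2) - 480529) + 884819) = 1/(178439/(1090827*√20167/27270901 - 480529) + 884819) = 1/(178439/(-480529 + 1090827*√20167/27270901) + 884819) = 1/(884819 + 178439/(-480529 + 1090827*√20167/27270901))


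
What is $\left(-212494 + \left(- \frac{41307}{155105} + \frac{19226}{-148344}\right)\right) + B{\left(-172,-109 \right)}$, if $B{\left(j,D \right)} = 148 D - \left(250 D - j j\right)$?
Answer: $- \frac{1976376695970689}{11504448060} \approx -1.7179 \cdot 10^{5}$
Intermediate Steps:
$B{\left(j,D \right)} = j^{2} - 102 D$ ($B{\left(j,D \right)} = 148 D - \left(- j^{2} + 250 D\right) = j^{2} - 102 D$)
$\left(-212494 + \left(- \frac{41307}{155105} + \frac{19226}{-148344}\right)\right) + B{\left(-172,-109 \right)} = \left(-212494 + \left(- \frac{41307}{155105} + \frac{19226}{-148344}\right)\right) - \left(-11118 - \left(-172\right)^{2}\right) = \left(-212494 + \left(\left(-41307\right) \frac{1}{155105} + 19226 \left(- \frac{1}{148344}\right)\right)\right) + \left(29584 + 11118\right) = \left(-212494 - \frac{4554847169}{11504448060}\right) + 40702 = - \frac{2444630740908809}{11504448060} + 40702 = - \frac{1976376695970689}{11504448060}$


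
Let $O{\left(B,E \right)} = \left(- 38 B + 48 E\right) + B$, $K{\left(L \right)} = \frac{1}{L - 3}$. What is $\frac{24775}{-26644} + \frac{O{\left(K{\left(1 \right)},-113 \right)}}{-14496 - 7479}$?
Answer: $- \frac{400406483}{585501900} \approx -0.68387$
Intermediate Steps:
$K{\left(L \right)} = \frac{1}{-3 + L}$
$O{\left(B,E \right)} = - 37 B + 48 E$
$\frac{24775}{-26644} + \frac{O{\left(K{\left(1 \right)},-113 \right)}}{-14496 - 7479} = \frac{24775}{-26644} + \frac{- \frac{37}{-3 + 1} + 48 \left(-113\right)}{-14496 - 7479} = 24775 \left(- \frac{1}{26644}\right) + \frac{- \frac{37}{-2} - 5424}{-21975} = - \frac{24775}{26644} + \left(\left(-37\right) \left(- \frac{1}{2}\right) - 5424\right) \left(- \frac{1}{21975}\right) = - \frac{24775}{26644} + \left(\frac{37}{2} - 5424\right) \left(- \frac{1}{21975}\right) = - \frac{24775}{26644} - - \frac{10811}{43950} = - \frac{24775}{26644} + \frac{10811}{43950} = - \frac{400406483}{585501900}$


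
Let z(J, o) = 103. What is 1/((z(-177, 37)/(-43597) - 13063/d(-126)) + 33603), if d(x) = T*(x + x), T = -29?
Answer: 318606876/10705576593893 ≈ 2.9761e-5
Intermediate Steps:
d(x) = -58*x (d(x) = -29*(x + x) = -58*x)
1/((z(-177, 37)/(-43597) - 13063/d(-126)) + 33603) = 1/((103/(-43597) - 13063/((-58*(-126)))) + 33603) = 1/((103*(-1/43597) - 13063/7308) + 33603) = 1/((-103/43597 - 13063*1/7308) + 33603) = 1/((-103/43597 - 13063/7308) + 33603) = 1/(-570260335/318606876 + 33603) = 1/(10705576593893/318606876) = 318606876/10705576593893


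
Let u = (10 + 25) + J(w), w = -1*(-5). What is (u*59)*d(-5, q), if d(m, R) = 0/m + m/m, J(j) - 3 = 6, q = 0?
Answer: 2596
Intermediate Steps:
w = 5
J(j) = 9 (J(j) = 3 + 6 = 9)
u = 44 (u = (10 + 25) + 9 = 35 + 9 = 44)
d(m, R) = 1 (d(m, R) = 0 + 1 = 1)
(u*59)*d(-5, q) = (44*59)*1 = 2596*1 = 2596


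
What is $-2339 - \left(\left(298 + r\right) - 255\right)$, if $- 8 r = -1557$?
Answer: $- \frac{20613}{8} \approx -2576.6$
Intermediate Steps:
$r = \frac{1557}{8}$ ($r = \left(- \frac{1}{8}\right) \left(-1557\right) = \frac{1557}{8} \approx 194.63$)
$-2339 - \left(\left(298 + r\right) - 255\right) = -2339 - \left(\left(298 + \frac{1557}{8}\right) - 255\right) = -2339 - \left(\frac{3941}{8} - 255\right) = -2339 - \frac{1901}{8} = - \frac{20613}{8}$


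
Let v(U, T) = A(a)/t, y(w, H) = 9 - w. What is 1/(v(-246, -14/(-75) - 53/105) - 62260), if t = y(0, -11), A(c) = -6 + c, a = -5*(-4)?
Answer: -9/560326 ≈ -1.6062e-5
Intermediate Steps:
a = 20
t = 9 (t = 9 - 1*0 = 9 + 0 = 9)
v(U, T) = 14/9 (v(U, T) = (-6 + 20)/9 = 14*(⅑) = 14/9)
1/(v(-246, -14/(-75) - 53/105) - 62260) = 1/(14/9 - 62260) = 1/(-560326/9) = -9/560326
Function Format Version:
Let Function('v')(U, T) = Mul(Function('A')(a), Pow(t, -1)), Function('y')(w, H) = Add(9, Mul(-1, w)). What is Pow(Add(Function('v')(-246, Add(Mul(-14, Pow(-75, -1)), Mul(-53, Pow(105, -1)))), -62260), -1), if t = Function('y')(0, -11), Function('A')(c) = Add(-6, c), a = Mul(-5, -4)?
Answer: Rational(-9, 560326) ≈ -1.6062e-5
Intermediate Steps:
a = 20
t = 9 (t = Add(9, Mul(-1, 0)) = Add(9, 0) = 9)
Function('v')(U, T) = Rational(14, 9) (Function('v')(U, T) = Mul(Add(-6, 20), Pow(9, -1)) = Mul(14, Rational(1, 9)) = Rational(14, 9))
Pow(Add(Function('v')(-246, Add(Mul(-14, Pow(-75, -1)), Mul(-53, Pow(105, -1)))), -62260), -1) = Pow(Add(Rational(14, 9), -62260), -1) = Pow(Rational(-560326, 9), -1) = Rational(-9, 560326)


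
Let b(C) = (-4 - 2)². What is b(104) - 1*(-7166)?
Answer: 7202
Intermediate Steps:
b(C) = 36 (b(C) = (-6)² = 36)
b(104) - 1*(-7166) = 36 - 1*(-7166) = 36 + 7166 = 7202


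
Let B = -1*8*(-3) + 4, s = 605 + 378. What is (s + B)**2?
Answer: 1022121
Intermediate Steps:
s = 983
B = 28 (B = -8*(-3) + 4 = 24 + 4 = 28)
(s + B)**2 = (983 + 28)**2 = 1011**2 = 1022121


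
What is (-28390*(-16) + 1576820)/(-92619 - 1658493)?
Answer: -169255/145926 ≈ -1.1599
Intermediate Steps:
(-28390*(-16) + 1576820)/(-92619 - 1658493) = (454240 + 1576820)/(-1751112) = 2031060*(-1/1751112) = -169255/145926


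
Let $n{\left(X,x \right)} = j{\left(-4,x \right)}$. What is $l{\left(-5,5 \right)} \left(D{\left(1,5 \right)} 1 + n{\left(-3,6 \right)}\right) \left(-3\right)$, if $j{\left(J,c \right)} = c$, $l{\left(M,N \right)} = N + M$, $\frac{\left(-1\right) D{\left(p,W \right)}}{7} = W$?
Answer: $0$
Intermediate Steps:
$D{\left(p,W \right)} = - 7 W$
$l{\left(M,N \right)} = M + N$
$n{\left(X,x \right)} = x$
$l{\left(-5,5 \right)} \left(D{\left(1,5 \right)} 1 + n{\left(-3,6 \right)}\right) \left(-3\right) = \left(-5 + 5\right) \left(\left(-7\right) 5 \cdot 1 + 6\right) \left(-3\right) = 0 \left(\left(-35\right) 1 + 6\right) \left(-3\right) = 0 \left(-35 + 6\right) \left(-3\right) = 0 \left(-29\right) \left(-3\right) = 0 \left(-3\right) = 0$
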